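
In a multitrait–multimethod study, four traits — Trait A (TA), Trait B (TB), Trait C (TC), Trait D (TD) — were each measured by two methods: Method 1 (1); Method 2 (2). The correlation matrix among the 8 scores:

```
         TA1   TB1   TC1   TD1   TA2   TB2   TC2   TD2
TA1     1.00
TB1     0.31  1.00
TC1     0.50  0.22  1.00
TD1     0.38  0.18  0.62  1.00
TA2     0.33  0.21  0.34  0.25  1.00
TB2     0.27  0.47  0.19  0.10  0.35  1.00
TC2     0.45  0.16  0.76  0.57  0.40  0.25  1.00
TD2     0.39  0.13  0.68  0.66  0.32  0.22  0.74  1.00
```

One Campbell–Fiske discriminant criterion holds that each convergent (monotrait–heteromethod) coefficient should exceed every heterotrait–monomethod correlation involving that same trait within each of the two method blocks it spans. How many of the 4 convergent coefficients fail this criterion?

Checking each validity diagonal entry against its comparison values:
TA (methods 1·2): 0.33 vs {0.31, 0.35, 0.50, 0.40, 0.38, 0.32} → fail.
TB (methods 1·2): 0.47 vs {0.31, 0.35, 0.22, 0.25, 0.18, 0.22} → pass.
TC (methods 1·2): 0.76 vs {0.50, 0.40, 0.22, 0.25, 0.62, 0.74} → pass.
TD (methods 1·2): 0.66 vs {0.38, 0.32, 0.18, 0.22, 0.62, 0.74} → fail.
2 of 4 fail.

2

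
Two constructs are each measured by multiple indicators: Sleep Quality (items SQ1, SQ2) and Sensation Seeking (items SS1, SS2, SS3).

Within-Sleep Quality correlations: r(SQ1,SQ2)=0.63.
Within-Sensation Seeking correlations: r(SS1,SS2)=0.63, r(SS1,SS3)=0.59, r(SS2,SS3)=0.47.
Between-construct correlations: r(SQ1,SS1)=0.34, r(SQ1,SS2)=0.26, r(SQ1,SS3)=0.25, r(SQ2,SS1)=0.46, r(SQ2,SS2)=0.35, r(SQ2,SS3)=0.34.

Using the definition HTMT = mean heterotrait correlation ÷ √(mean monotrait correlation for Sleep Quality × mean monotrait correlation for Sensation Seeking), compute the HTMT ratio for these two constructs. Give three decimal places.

0.560

Between-construct mean = 2.00/6 = 0.3333.
Mean within-SQ = 0.63/1 = 0.6300; mean within-SS = 1.69/3 = 0.5633.
Geometric mean = √(0.6300 × 0.5633) = 0.5957.
HTMT = 0.3333 / 0.5957 = 0.560.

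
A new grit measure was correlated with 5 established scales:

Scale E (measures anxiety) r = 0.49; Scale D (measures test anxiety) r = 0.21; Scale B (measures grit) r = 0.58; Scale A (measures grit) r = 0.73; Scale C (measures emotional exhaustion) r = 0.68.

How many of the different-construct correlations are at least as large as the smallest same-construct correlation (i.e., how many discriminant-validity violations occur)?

1

Convergent (same construct = grit): Scale B, Scale A.
Smallest convergent = 0.58. Discriminant values: 0.49, 0.21, 0.68; count ≥ 0.58 → 1.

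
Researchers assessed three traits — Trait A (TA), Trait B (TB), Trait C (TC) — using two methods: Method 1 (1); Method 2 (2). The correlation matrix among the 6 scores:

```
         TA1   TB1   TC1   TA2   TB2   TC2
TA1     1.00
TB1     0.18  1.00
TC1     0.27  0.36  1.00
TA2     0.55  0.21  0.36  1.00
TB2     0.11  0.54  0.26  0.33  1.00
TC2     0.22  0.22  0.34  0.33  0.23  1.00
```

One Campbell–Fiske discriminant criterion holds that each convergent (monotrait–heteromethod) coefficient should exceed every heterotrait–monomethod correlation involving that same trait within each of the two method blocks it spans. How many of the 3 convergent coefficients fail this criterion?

1

Checking each validity diagonal entry against its comparison values:
TA (methods 1·2): 0.55 vs {0.18, 0.33, 0.27, 0.33} → pass.
TB (methods 1·2): 0.54 vs {0.18, 0.33, 0.36, 0.23} → pass.
TC (methods 1·2): 0.34 vs {0.27, 0.33, 0.36, 0.23} → fail.
1 of 3 fail.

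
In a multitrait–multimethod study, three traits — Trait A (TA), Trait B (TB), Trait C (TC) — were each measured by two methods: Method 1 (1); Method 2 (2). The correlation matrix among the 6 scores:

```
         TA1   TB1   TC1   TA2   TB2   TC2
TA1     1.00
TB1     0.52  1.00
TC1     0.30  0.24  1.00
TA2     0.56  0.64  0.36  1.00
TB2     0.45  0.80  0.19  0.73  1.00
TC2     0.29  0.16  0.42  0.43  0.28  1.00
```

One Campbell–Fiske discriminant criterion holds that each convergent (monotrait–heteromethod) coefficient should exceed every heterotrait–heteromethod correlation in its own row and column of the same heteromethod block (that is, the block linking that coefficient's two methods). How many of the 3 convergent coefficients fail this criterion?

Each convergent coefficient versus the relevant comparison correlations:
TA (methods 1·2): 0.56 vs {0.45, 0.64, 0.29, 0.36} → fail.
TB (methods 1·2): 0.80 vs {0.64, 0.45, 0.16, 0.19} → pass.
TC (methods 1·2): 0.42 vs {0.36, 0.29, 0.19, 0.16} → pass.
1 of 3 fail.

1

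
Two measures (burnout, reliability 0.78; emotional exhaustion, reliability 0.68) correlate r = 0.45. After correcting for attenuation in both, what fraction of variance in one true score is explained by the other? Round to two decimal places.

0.38

Disattenuated r = 0.45 / √(0.78 × 0.68) = 0.45 / 0.7283 = 0.6179.
Shared true-score variance = 0.6179² = 0.3818 ≈ 0.38.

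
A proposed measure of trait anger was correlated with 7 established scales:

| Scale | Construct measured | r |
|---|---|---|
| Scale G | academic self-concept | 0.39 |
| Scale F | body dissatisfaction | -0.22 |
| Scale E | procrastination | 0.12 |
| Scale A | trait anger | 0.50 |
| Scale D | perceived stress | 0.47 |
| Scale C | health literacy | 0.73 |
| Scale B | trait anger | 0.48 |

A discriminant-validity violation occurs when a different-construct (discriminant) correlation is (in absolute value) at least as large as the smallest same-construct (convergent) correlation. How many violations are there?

Convergent (same construct = trait anger): Scale A, Scale B.
Smallest convergent = 0.48. Discriminant |r|: 0.39, 0.22, 0.12, 0.47, 0.73; count ≥ 0.48 → 1.

1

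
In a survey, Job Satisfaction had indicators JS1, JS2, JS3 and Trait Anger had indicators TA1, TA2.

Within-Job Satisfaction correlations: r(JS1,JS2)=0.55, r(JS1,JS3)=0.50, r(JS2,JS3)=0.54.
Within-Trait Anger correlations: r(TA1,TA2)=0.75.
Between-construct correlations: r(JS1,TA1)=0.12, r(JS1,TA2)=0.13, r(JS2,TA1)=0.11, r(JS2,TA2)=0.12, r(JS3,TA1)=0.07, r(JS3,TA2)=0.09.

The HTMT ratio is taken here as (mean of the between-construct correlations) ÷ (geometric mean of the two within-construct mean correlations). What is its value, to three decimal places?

Between-construct mean = 0.64/6 = 0.1067.
Mean within-JS = 1.59/3 = 0.5300; mean within-TA = 0.75/1 = 0.7500.
Geometric mean = √(0.5300 × 0.7500) = 0.6305.
HTMT = 0.1067 / 0.6305 = 0.169.

0.169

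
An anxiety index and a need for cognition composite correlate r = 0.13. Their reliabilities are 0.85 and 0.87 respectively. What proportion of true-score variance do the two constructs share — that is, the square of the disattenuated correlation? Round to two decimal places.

0.02

Disattenuated r = 0.13 / √(0.85 × 0.87) = 0.13 / 0.8599 = 0.1512.
Shared true-score variance = 0.1512² = 0.0229 ≈ 0.02.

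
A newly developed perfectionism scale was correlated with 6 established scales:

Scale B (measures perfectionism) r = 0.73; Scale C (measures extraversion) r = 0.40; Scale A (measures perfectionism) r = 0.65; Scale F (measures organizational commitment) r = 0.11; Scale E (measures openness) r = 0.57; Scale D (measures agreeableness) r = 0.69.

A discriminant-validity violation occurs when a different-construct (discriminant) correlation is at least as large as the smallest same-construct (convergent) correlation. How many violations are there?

1

Convergent (same construct = perfectionism): Scale B, Scale A.
Smallest convergent = 0.65. Discriminant values: 0.40, 0.11, 0.57, 0.69; count ≥ 0.65 → 1.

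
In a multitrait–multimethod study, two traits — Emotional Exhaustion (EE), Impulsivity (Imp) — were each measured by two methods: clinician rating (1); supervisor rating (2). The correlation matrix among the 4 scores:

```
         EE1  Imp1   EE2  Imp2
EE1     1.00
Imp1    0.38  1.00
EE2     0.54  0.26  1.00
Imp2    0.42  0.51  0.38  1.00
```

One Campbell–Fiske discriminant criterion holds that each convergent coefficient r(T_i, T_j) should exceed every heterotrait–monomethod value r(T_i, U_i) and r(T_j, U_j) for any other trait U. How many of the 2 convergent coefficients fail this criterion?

0

Each convergent coefficient versus the relevant comparison correlations:
EE (methods 1·2): 0.54 vs {0.38, 0.38} → pass.
Imp (methods 1·2): 0.51 vs {0.38, 0.38} → pass.
0 of 2 fail.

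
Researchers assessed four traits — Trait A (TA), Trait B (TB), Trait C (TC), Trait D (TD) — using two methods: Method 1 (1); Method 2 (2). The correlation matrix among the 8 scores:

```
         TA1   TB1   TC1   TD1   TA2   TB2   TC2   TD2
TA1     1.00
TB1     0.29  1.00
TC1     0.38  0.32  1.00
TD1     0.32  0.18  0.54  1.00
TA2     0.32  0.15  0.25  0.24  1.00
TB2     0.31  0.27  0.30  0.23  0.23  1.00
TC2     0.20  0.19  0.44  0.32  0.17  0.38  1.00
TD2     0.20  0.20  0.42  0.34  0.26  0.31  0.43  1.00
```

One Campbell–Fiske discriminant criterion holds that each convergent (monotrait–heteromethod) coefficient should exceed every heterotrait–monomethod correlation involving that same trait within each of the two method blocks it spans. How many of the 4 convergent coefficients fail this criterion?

4

Convergent coefficients and their comparison sets:
TA (methods 1·2): 0.32 vs {0.29, 0.23, 0.38, 0.17, 0.32, 0.26} → fail.
TB (methods 1·2): 0.27 vs {0.29, 0.23, 0.32, 0.38, 0.18, 0.31} → fail.
TC (methods 1·2): 0.44 vs {0.38, 0.17, 0.32, 0.38, 0.54, 0.43} → fail.
TD (methods 1·2): 0.34 vs {0.32, 0.26, 0.18, 0.31, 0.54, 0.43} → fail.
4 of 4 fail.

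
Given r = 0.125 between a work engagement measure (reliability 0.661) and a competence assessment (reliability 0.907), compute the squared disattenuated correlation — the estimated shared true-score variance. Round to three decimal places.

0.026

Disattenuated r = 0.125 / √(0.661 × 0.907) = 0.125 / 0.7743 = 0.1614.
Shared true-score variance = 0.1614² = 0.0260 ≈ 0.026.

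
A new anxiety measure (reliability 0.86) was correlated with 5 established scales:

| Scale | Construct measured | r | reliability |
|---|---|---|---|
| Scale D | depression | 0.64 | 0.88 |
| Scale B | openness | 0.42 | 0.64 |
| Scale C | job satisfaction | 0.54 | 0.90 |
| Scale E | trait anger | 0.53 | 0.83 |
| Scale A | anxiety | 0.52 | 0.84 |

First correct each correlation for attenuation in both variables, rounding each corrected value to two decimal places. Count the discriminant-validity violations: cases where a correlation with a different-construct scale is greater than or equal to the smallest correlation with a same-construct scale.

3

Disattenuated r (r / √(r_scale · r_new)):
  Scale D (disc): 0.64 / √(0.88·0.86) = 0.74
  Scale B (disc): 0.42 / √(0.64·0.86) = 0.57
  Scale C (disc): 0.54 / √(0.90·0.86) = 0.61
  Scale E (disc): 0.53 / √(0.83·0.86) = 0.63
  Scale A (conv): 0.52 / √(0.84·0.86) = 0.61
Smallest convergent = 0.61. Discriminant values: 0.74, 0.57, 0.61, 0.63; count ≥ 0.61 → 3.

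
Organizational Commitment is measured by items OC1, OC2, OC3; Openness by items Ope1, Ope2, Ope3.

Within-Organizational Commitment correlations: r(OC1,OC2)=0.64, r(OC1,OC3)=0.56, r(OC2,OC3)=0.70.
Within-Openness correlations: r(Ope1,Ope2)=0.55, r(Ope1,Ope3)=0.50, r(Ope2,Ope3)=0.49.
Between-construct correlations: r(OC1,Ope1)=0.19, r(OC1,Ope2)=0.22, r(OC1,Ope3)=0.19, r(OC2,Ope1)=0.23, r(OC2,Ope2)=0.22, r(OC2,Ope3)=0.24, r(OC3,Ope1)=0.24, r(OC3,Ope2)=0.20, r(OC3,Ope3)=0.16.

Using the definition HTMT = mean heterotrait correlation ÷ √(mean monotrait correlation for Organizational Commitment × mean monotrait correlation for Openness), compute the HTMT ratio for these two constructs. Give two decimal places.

0.37

Mean between = 1.89/9 = 0.2100.
Mean within-OC = 1.90/3 = 0.6333; mean within-Ope = 1.54/3 = 0.5133.
Geometric mean = √(0.6333 × 0.5133) = 0.5702.
HTMT = 0.2100 / 0.5702 = 0.37.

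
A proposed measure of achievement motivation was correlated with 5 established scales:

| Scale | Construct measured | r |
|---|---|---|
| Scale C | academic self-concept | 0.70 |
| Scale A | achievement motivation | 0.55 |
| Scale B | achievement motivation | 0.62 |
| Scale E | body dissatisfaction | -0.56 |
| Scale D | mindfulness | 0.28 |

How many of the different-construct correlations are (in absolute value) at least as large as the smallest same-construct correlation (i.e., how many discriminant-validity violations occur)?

2

Convergent (same construct = achievement motivation): Scale A, Scale B.
Smallest convergent = 0.55. Discriminant |r|: 0.70, 0.56, 0.28; count ≥ 0.55 → 2.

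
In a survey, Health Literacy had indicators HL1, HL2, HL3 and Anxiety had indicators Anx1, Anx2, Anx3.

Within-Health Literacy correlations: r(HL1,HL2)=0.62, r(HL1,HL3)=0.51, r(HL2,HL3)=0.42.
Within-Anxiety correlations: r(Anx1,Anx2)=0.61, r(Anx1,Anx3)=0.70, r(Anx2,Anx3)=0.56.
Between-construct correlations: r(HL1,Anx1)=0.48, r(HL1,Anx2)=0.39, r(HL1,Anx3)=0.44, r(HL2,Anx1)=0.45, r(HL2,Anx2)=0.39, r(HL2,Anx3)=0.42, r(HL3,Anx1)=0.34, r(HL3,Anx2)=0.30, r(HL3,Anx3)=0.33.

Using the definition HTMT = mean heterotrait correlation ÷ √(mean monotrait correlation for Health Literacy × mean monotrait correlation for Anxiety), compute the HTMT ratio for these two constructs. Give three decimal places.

0.693

Mean between = 3.54/9 = 0.3933.
Mean within-HL = 1.55/3 = 0.5167; mean within-Anx = 1.87/3 = 0.6233.
Geometric mean = √(0.5167 × 0.6233) = 0.5675.
HTMT = 0.3933 / 0.5675 = 0.693.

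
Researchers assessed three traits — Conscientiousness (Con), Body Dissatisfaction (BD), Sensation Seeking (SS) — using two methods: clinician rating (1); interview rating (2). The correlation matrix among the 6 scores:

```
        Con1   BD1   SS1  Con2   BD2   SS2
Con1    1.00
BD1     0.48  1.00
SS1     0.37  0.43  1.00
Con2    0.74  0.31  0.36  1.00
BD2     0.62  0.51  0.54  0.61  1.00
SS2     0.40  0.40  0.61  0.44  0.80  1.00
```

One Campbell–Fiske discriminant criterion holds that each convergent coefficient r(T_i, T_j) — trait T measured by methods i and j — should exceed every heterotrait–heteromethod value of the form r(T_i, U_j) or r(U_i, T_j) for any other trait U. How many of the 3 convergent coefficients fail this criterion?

Checking each validity diagonal entry against its comparison values:
Con (methods 1·2): 0.74 vs {0.62, 0.31, 0.40, 0.36} → pass.
BD (methods 1·2): 0.51 vs {0.31, 0.62, 0.40, 0.54} → fail.
SS (methods 1·2): 0.61 vs {0.36, 0.40, 0.54, 0.40} → pass.
1 of 3 fail.

1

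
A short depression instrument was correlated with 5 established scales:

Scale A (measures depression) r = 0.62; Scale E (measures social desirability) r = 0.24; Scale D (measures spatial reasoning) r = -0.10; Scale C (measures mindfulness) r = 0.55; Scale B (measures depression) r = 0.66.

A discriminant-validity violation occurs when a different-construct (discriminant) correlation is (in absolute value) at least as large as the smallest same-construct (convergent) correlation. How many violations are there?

Convergent (same construct = depression): Scale A, Scale B.
Smallest convergent = 0.62. Discriminant |r|: 0.24, 0.10, 0.55; count ≥ 0.62 → 0.

0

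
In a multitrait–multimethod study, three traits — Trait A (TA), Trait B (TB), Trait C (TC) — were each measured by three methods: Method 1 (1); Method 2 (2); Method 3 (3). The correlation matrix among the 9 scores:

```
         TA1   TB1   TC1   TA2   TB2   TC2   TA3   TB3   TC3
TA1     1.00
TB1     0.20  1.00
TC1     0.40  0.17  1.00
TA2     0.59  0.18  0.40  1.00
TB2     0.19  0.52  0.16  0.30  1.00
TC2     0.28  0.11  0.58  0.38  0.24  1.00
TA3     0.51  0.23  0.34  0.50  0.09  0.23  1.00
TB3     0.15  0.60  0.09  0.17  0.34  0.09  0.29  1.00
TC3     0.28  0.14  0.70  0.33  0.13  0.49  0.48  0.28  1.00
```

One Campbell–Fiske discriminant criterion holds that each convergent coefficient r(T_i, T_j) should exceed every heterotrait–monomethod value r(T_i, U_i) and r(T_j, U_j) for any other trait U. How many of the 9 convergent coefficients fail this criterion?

0

Each convergent coefficient versus the relevant comparison correlations:
TA (methods 1·2): 0.59 vs {0.20, 0.30, 0.40, 0.38} → pass.
TA (methods 1·3): 0.51 vs {0.20, 0.29, 0.40, 0.48} → pass.
TA (methods 2·3): 0.50 vs {0.30, 0.29, 0.38, 0.48} → pass.
TB (methods 1·2): 0.52 vs {0.20, 0.30, 0.17, 0.24} → pass.
TB (methods 1·3): 0.60 vs {0.20, 0.29, 0.17, 0.28} → pass.
TB (methods 2·3): 0.34 vs {0.30, 0.29, 0.24, 0.28} → pass.
TC (methods 1·2): 0.58 vs {0.40, 0.38, 0.17, 0.24} → pass.
TC (methods 1·3): 0.70 vs {0.40, 0.48, 0.17, 0.28} → pass.
TC (methods 2·3): 0.49 vs {0.38, 0.48, 0.24, 0.28} → pass.
0 of 9 fail.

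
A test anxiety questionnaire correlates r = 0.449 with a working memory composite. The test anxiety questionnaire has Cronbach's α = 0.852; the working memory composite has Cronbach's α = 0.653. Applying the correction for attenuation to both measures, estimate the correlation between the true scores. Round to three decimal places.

0.602

r_true = r_obs / √(r_xx · r_yy) = 0.449 / √(0.852 × 0.653) = 0.449 / √0.556356 = 0.449 / 0.7459 ≈ 0.602.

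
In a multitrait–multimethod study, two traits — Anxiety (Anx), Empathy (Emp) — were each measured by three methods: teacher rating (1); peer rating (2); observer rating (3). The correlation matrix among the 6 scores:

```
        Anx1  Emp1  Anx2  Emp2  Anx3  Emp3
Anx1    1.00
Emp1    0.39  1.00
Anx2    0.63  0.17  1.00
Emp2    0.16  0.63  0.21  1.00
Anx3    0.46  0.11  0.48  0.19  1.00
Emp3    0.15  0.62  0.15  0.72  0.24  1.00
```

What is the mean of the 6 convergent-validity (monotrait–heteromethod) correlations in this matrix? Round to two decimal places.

Convergent values: 0.63, 0.46, 0.48, 0.63, 0.62, 0.72; mean = 3.54/6 = 0.59.

0.59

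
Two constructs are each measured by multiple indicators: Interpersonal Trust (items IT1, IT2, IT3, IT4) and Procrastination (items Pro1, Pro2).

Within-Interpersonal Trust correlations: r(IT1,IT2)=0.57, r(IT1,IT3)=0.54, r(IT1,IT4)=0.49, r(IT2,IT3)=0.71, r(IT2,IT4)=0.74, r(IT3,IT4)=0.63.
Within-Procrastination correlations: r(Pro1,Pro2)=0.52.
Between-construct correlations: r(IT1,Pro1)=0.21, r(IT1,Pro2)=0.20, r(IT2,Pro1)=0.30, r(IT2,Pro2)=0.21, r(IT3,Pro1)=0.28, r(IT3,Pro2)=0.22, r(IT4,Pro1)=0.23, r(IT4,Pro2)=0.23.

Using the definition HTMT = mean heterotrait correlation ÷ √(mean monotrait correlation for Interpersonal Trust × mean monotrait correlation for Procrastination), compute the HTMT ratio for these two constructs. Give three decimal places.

0.416

Between-construct mean = 1.88/8 = 0.2350.
Mean within-IT = 3.68/6 = 0.6133; mean within-Pro = 0.52/1 = 0.5200.
Geometric mean = √(0.6133 × 0.5200) = 0.5647.
HTMT = 0.2350 / 0.5647 = 0.416.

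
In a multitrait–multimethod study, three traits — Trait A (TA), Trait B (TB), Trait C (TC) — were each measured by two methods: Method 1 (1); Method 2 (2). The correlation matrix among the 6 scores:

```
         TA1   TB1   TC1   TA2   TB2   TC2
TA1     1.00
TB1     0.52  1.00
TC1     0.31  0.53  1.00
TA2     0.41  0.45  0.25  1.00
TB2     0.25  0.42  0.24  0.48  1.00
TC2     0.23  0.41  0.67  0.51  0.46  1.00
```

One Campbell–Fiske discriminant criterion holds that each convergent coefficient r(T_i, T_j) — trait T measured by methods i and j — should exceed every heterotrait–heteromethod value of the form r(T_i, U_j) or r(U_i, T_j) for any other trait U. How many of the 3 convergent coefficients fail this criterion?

2

Each convergent coefficient versus the relevant comparison correlations:
TA (methods 1·2): 0.41 vs {0.25, 0.45, 0.23, 0.25} → fail.
TB (methods 1·2): 0.42 vs {0.45, 0.25, 0.41, 0.24} → fail.
TC (methods 1·2): 0.67 vs {0.25, 0.23, 0.24, 0.41} → pass.
2 of 3 fail.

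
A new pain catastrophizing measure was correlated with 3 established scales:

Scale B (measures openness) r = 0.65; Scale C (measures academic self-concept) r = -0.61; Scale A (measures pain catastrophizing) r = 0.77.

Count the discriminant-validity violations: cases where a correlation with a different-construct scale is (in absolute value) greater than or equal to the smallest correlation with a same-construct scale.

Convergent (same construct = pain catastrophizing): Scale A.
Smallest convergent = 0.77. Discriminant |r|: 0.65, 0.61; count ≥ 0.77 → 0.

0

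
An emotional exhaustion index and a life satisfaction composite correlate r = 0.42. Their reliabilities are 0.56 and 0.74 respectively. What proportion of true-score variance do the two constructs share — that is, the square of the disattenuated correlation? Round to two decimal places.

0.43

Disattenuated r = 0.42 / √(0.56 × 0.74) = 0.42 / 0.6437 = 0.6525.
Shared true-score variance = 0.6525² = 0.4258 ≈ 0.43.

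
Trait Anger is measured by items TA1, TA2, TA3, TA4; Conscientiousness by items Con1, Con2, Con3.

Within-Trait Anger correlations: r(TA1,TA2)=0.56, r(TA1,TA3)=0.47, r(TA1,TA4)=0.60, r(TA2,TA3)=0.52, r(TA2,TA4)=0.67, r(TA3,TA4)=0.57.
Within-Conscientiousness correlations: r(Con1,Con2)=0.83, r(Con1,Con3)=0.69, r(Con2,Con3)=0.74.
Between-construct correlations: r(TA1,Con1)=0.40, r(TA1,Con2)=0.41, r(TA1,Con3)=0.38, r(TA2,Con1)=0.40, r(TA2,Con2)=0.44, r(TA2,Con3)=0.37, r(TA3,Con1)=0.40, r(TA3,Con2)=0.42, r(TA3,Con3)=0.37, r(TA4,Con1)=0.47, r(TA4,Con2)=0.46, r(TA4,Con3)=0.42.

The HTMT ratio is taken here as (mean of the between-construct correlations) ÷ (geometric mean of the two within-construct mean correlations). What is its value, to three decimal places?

Between-construct mean = 4.94/12 = 0.4117.
Mean within-TA = 3.39/6 = 0.5650; mean within-Con = 2.26/3 = 0.7533.
Geometric mean = √(0.5650 × 0.7533) = 0.6524.
HTMT = 0.4117 / 0.6524 = 0.631.

0.631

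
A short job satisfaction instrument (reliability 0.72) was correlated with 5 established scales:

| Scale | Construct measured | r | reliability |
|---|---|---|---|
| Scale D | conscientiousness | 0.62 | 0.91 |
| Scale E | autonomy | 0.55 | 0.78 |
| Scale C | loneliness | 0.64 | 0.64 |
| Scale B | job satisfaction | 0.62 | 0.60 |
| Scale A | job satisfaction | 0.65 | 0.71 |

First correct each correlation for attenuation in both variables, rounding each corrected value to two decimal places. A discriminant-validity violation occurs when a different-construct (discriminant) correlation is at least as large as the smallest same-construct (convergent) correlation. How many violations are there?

Disattenuated r (r / √(r_scale · r_new)):
  Scale D (disc): 0.62 / √(0.91·0.72) = 0.77
  Scale E (disc): 0.55 / √(0.78·0.72) = 0.73
  Scale C (disc): 0.64 / √(0.64·0.72) = 0.94
  Scale B (conv): 0.62 / √(0.60·0.72) = 0.94
  Scale A (conv): 0.65 / √(0.71·0.72) = 0.91
Smallest convergent = 0.91. Discriminant values: 0.77, 0.73, 0.94; count ≥ 0.91 → 1.

1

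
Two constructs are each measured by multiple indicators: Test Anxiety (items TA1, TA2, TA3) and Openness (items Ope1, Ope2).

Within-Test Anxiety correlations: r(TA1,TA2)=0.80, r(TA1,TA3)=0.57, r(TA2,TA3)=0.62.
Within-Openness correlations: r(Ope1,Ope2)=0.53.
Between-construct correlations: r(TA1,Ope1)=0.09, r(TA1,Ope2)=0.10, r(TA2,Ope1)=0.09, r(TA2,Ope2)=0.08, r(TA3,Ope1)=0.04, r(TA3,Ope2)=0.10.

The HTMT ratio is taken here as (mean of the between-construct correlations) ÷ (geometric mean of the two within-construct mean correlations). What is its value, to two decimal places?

Mean heterotrait r = 0.50/6 = 0.0833.
Mean within-TA = 1.99/3 = 0.6633; mean within-Ope = 0.53/1 = 0.5300.
Geometric mean = √(0.6633 × 0.5300) = 0.5929.
HTMT = 0.0833 / 0.5929 = 0.14.

0.14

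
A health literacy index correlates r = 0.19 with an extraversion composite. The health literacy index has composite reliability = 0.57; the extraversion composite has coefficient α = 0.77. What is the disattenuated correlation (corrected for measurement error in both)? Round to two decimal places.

0.29

r_true = r_obs / √(r_xx · r_yy) = 0.19 / √(0.57 × 0.77) = 0.19 / √0.4389 = 0.19 / 0.6625 ≈ 0.29.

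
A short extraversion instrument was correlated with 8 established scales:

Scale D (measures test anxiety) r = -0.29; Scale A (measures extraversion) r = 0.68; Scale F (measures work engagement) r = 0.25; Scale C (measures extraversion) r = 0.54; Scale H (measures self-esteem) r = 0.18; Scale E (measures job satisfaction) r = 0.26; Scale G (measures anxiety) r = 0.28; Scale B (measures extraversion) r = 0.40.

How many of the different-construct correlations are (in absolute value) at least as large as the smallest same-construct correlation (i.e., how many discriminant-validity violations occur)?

Convergent (same construct = extraversion): Scale A, Scale C, Scale B.
Smallest convergent = 0.40. Discriminant |r|: 0.29, 0.25, 0.18, 0.26, 0.28; count ≥ 0.40 → 0.

0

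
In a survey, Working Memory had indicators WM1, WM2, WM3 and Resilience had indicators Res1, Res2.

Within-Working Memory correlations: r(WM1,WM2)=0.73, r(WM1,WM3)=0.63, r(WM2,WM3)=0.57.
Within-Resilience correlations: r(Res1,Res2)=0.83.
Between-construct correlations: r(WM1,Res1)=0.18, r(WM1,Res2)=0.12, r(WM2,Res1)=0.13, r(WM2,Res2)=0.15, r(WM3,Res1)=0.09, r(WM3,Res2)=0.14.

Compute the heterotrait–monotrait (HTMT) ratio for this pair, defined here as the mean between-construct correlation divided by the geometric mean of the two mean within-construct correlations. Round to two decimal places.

0.18

Between-construct mean = 0.81/6 = 0.1350.
Mean within-WM = 1.93/3 = 0.6433; mean within-Res = 0.83/1 = 0.8300.
Geometric mean = √(0.6433 × 0.8300) = 0.7307.
HTMT = 0.1350 / 0.7307 = 0.18.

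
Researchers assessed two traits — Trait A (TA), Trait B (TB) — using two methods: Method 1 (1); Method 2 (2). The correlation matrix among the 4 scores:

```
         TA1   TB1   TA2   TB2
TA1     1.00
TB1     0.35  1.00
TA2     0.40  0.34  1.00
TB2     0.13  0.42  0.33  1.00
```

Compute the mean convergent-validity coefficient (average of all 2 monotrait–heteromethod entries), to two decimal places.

0.41

Convergent values: 0.40, 0.42; mean = 0.82/2 = 0.41.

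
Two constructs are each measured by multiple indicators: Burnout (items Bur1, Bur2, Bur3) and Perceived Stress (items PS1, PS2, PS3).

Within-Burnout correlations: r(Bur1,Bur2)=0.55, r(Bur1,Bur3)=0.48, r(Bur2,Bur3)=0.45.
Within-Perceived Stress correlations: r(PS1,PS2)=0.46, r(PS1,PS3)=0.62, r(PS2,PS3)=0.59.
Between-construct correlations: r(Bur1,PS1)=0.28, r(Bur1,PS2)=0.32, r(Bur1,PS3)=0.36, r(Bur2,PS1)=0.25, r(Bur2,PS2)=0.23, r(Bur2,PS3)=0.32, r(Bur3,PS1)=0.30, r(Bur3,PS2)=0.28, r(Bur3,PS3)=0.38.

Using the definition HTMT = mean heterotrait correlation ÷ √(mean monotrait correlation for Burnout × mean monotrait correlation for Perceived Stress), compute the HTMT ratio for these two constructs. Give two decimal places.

0.58

Mean between = 2.72/9 = 0.3022.
Mean within-Bur = 1.48/3 = 0.4933; mean within-PS = 1.67/3 = 0.5567.
Geometric mean = √(0.4933 × 0.5567) = 0.5240.
HTMT = 0.3022 / 0.5240 = 0.58.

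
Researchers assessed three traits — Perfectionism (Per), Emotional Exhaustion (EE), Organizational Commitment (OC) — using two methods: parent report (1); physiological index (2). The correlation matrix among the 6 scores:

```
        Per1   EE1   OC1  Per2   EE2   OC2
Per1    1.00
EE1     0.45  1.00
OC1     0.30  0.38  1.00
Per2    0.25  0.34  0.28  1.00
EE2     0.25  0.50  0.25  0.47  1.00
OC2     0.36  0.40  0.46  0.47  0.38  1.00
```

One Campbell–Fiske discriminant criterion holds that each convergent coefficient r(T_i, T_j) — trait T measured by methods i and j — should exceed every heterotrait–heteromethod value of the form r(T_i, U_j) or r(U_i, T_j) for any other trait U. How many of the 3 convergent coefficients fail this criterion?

1

Convergent coefficients and their comparison sets:
Per (methods 1·2): 0.25 vs {0.25, 0.34, 0.36, 0.28} → fail.
EE (methods 1·2): 0.50 vs {0.34, 0.25, 0.40, 0.25} → pass.
OC (methods 1·2): 0.46 vs {0.28, 0.36, 0.25, 0.40} → pass.
1 of 3 fail.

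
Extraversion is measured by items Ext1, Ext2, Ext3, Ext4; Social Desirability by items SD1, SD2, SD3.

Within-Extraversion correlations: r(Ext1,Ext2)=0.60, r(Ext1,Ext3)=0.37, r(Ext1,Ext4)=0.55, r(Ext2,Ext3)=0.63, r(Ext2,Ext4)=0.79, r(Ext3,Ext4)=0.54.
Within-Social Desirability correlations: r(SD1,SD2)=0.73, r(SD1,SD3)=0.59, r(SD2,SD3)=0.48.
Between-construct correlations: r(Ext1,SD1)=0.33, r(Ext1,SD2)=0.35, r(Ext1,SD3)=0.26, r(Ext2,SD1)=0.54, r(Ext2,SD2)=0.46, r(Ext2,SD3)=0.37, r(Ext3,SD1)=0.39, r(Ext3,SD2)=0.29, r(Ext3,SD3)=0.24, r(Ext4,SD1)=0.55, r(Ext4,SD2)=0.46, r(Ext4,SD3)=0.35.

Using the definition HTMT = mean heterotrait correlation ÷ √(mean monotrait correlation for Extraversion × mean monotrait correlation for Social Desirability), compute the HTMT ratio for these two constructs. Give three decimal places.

0.648

Mean heterotrait r = 4.59/12 = 0.3825.
Mean within-Ext = 3.48/6 = 0.5800; mean within-SD = 1.80/3 = 0.6000.
Geometric mean = √(0.5800 × 0.6000) = 0.5899.
HTMT = 0.3825 / 0.5899 = 0.648.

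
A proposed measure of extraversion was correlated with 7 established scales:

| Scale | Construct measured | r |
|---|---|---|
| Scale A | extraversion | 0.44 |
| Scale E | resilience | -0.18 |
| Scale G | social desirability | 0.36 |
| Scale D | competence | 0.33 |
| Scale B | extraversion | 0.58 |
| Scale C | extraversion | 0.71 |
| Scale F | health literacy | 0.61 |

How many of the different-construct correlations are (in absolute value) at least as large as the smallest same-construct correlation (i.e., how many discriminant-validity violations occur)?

Convergent (same construct = extraversion): Scale A, Scale B, Scale C.
Smallest convergent = 0.44. Discriminant |r|: 0.18, 0.36, 0.33, 0.61; count ≥ 0.44 → 1.

1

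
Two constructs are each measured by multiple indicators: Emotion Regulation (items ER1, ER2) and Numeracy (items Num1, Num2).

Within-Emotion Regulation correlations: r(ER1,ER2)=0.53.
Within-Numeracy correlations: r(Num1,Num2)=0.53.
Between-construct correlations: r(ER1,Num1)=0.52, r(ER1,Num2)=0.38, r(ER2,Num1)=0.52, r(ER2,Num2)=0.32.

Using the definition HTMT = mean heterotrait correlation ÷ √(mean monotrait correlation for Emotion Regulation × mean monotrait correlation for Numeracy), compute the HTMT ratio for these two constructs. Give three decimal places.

0.821

Mean heterotrait r = 1.74/4 = 0.4350.
Mean within-ER = 0.53/1 = 0.5300; mean within-Num = 0.53/1 = 0.5300.
Geometric mean = √(0.5300 × 0.5300) = 0.5300.
HTMT = 0.4350 / 0.5300 = 0.821.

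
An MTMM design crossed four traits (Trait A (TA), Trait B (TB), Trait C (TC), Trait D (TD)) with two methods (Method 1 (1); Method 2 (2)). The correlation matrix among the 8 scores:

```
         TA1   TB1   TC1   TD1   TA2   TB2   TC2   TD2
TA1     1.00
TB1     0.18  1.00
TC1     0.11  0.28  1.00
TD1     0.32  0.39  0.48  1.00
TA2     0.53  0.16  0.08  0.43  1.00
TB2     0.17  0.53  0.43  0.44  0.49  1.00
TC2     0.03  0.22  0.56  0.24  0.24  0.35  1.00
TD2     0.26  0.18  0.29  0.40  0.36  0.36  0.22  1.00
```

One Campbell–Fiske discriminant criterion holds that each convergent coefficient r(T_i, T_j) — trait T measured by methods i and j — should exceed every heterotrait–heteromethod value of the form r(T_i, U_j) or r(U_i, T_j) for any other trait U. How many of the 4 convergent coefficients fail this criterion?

Checking each validity diagonal entry against its comparison values:
TA (methods 1·2): 0.53 vs {0.17, 0.16, 0.03, 0.08, 0.26, 0.43} → pass.
TB (methods 1·2): 0.53 vs {0.16, 0.17, 0.22, 0.43, 0.18, 0.44} → pass.
TC (methods 1·2): 0.56 vs {0.08, 0.03, 0.43, 0.22, 0.29, 0.24} → pass.
TD (methods 1·2): 0.40 vs {0.43, 0.26, 0.44, 0.18, 0.24, 0.29} → fail.
1 of 4 fail.

1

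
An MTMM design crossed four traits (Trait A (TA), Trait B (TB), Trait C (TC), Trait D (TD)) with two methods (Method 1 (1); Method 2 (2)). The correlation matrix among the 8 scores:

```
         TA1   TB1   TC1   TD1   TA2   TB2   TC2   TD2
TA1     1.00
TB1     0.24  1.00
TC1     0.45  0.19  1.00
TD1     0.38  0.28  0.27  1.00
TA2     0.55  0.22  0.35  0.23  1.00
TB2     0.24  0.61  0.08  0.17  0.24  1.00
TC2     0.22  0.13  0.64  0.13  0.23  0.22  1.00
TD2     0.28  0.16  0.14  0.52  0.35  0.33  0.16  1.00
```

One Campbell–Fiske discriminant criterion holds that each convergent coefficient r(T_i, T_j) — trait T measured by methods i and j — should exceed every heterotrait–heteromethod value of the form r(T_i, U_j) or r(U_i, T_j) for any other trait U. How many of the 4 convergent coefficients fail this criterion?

Checking each validity diagonal entry against its comparison values:
TA (methods 1·2): 0.55 vs {0.24, 0.22, 0.22, 0.35, 0.28, 0.23} → pass.
TB (methods 1·2): 0.61 vs {0.22, 0.24, 0.13, 0.08, 0.16, 0.17} → pass.
TC (methods 1·2): 0.64 vs {0.35, 0.22, 0.08, 0.13, 0.14, 0.13} → pass.
TD (methods 1·2): 0.52 vs {0.23, 0.28, 0.17, 0.16, 0.13, 0.14} → pass.
0 of 4 fail.

0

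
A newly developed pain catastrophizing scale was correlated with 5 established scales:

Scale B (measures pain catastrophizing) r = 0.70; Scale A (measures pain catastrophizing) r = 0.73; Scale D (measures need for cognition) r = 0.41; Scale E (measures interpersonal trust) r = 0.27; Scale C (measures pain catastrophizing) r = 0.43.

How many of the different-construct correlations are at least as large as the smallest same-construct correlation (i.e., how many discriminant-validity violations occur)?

0

Convergent (same construct = pain catastrophizing): Scale B, Scale A, Scale C.
Smallest convergent = 0.43. Discriminant values: 0.41, 0.27; count ≥ 0.43 → 0.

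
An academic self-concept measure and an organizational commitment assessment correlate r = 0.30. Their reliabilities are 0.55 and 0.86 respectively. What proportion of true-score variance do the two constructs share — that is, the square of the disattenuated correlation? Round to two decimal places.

0.19

Disattenuated r = 0.30 / √(0.55 × 0.86) = 0.30 / 0.6877 = 0.4362.
Shared true-score variance = 0.4362² = 0.1903 ≈ 0.19.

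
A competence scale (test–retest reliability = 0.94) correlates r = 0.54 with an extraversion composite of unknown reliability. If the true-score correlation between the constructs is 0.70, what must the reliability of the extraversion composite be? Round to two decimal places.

0.63

r_true = r_obs / √(r_xx · r_yy) ⇒ 0.70 = 0.54 / √(0.94 · r_yy).
√(0.94 · r_yy) = 0.54 / 0.70 = 0.7714; 0.94 · r_yy = 0.5951; r_yy = 0.5951 / 0.94 ≈ 0.63.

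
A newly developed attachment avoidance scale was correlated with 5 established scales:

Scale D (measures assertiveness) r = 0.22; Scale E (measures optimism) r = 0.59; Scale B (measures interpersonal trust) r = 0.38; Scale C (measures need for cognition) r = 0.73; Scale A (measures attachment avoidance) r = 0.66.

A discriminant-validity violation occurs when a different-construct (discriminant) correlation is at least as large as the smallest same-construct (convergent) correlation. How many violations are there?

Convergent (same construct = attachment avoidance): Scale A.
Smallest convergent = 0.66. Discriminant values: 0.22, 0.59, 0.38, 0.73; count ≥ 0.66 → 1.

1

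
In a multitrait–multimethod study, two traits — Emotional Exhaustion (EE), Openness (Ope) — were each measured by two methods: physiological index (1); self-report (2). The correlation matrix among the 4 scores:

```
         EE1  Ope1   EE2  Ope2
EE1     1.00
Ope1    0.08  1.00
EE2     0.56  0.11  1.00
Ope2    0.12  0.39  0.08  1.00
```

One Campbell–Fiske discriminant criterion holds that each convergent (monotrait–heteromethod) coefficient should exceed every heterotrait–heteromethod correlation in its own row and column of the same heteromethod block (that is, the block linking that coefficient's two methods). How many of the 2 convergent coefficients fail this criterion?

0

Each convergent coefficient versus the relevant comparison correlations:
EE (methods 1·2): 0.56 vs {0.12, 0.11} → pass.
Ope (methods 1·2): 0.39 vs {0.11, 0.12} → pass.
0 of 2 fail.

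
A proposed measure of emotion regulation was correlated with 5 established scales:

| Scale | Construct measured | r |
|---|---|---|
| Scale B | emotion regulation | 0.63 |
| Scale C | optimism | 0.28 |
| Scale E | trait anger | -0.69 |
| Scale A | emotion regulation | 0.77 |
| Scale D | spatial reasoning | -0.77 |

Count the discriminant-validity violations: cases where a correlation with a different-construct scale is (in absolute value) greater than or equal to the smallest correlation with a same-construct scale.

2

Convergent (same construct = emotion regulation): Scale B, Scale A.
Smallest convergent = 0.63. Discriminant |r|: 0.28, 0.69, 0.77; count ≥ 0.63 → 2.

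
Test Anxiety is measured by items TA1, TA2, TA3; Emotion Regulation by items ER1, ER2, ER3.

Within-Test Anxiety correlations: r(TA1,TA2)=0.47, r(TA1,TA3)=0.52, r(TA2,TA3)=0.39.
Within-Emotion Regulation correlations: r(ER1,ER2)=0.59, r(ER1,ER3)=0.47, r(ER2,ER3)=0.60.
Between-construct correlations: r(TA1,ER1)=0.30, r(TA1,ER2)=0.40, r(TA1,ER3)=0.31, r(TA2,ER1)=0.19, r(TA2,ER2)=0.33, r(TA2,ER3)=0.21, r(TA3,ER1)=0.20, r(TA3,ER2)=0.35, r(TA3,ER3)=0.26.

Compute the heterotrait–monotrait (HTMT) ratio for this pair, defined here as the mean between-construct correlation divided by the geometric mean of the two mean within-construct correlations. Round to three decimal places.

Mean heterotrait r = 2.55/9 = 0.2833.
Mean within-TA = 1.38/3 = 0.4600; mean within-ER = 1.66/3 = 0.5533.
Geometric mean = √(0.4600 × 0.5533) = 0.5045.
HTMT = 0.2833 / 0.5045 = 0.562.

0.562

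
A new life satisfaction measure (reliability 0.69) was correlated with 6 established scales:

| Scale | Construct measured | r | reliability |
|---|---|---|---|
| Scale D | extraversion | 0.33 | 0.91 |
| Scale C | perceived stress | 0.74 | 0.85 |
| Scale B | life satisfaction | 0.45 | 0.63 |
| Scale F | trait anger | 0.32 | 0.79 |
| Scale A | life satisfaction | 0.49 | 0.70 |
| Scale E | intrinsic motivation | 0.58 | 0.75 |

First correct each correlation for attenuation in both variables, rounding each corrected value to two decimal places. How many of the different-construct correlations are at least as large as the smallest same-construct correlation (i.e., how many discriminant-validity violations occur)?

Disattenuated r (r / √(r_scale · r_new)):
  Scale D (disc): 0.33 / √(0.91·0.69) = 0.42
  Scale C (disc): 0.74 / √(0.85·0.69) = 0.97
  Scale B (conv): 0.45 / √(0.63·0.69) = 0.68
  Scale F (disc): 0.32 / √(0.79·0.69) = 0.43
  Scale A (conv): 0.49 / √(0.70·0.69) = 0.71
  Scale E (disc): 0.58 / √(0.75·0.69) = 0.81
Smallest convergent = 0.68. Discriminant values: 0.42, 0.97, 0.43, 0.81; count ≥ 0.68 → 2.

2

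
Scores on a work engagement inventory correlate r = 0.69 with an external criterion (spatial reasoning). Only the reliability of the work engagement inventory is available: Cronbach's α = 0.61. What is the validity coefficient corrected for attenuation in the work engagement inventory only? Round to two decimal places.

0.88

Single correction: r_c = r_obs / √r_xx = 0.69 / √0.61 = 0.69 / 0.7810 ≈ 0.88.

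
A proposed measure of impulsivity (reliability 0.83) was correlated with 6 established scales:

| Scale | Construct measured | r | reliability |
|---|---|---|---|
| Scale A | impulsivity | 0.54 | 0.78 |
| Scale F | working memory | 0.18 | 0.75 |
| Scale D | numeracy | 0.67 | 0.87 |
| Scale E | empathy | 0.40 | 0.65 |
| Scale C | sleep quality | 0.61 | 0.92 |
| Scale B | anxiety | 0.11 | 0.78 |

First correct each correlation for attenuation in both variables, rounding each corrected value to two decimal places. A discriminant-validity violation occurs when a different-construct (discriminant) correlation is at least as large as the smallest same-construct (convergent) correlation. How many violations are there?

2

Disattenuated r (r / √(r_scale · r_new)):
  Scale A (conv): 0.54 / √(0.78·0.83) = 0.67
  Scale F (disc): 0.18 / √(0.75·0.83) = 0.23
  Scale D (disc): 0.67 / √(0.87·0.83) = 0.79
  Scale E (disc): 0.40 / √(0.65·0.83) = 0.54
  Scale C (disc): 0.61 / √(0.92·0.83) = 0.70
  Scale B (disc): 0.11 / √(0.78·0.83) = 0.14
Smallest convergent = 0.67. Discriminant values: 0.23, 0.79, 0.54, 0.70, 0.14; count ≥ 0.67 → 2.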